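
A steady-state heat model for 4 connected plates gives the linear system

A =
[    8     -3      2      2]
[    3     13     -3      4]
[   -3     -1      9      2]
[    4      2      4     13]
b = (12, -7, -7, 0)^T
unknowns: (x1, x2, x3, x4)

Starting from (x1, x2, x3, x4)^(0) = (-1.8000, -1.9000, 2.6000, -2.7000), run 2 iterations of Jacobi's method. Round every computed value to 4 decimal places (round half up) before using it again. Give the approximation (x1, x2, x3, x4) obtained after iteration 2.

(2.2261, -0.9684, -0.3719, -0.1469)

Iteration 1:
  x1 = (12 - (-3)·-1.9000 - (2)·2.6000 - (2)·-2.7000) / (8) = 0.8125
  x2 = (-7 - (3)·-1.8000 - (-3)·2.6000 - (4)·-2.7000) / (13) = 1.3077
  x3 = (-7 - (-3)·-1.8000 - (-1)·-1.9000 - (2)·-2.7000) / (9) = -0.9889
  x4 = (0 - (4)·-1.8000 - (2)·-1.9000 - (4)·2.6000) / (13) = 0.0462
Iteration 2:
  x1 = (12 - (-3)·1.3077 - (2)·-0.9889 - (2)·0.0462) / (8) = 2.2261
  x2 = (-7 - (3)·0.8125 - (-3)·-0.9889 - (4)·0.0462) / (13) = -0.9684
  x3 = (-7 - (-3)·0.8125 - (-1)·1.3077 - (2)·0.0462) / (9) = -0.3719
  x4 = (0 - (4)·0.8125 - (2)·1.3077 - (4)·-0.9889) / (13) = -0.1469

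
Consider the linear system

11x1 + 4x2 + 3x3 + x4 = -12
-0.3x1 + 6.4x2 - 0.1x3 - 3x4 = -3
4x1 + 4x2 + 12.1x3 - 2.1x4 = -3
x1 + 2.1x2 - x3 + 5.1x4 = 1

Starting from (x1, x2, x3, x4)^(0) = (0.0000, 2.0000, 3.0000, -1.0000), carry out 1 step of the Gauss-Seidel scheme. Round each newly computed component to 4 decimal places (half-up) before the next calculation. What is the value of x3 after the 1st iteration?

0.7539

Iteration 1:
  x1 = (-12 - (4)·2.0000 - (3)·3.0000 - (1)·-1.0000) / (11) = -2.5455
  x2 = (-3 - (-0.3)·-2.5455 - (-0.1)·3.0000 - (-3)·-1.0000) / (6.4) = -1.0099
  x3 = (-3 - (4)·-2.5455 - (4)·-1.0099 - (-2.1)·-1.0000) / (12.1) = 0.7539
  x4 = (1 - (1)·-2.5455 - (2.1)·-1.0099 - (-1)·0.7539) / (5.1) = 1.2589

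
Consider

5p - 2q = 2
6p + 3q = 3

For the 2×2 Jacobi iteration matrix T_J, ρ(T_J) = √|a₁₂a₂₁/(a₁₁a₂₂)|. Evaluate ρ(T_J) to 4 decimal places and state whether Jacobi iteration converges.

0.8944

a₁₂a₂₁/(a₁₁a₂₂) = (-2)·(6) / ((5)·(3)) = -0.800000
ρ = √|-0.800000| = √0.800000 = 0.8944
ρ < 1, so Jacobi converges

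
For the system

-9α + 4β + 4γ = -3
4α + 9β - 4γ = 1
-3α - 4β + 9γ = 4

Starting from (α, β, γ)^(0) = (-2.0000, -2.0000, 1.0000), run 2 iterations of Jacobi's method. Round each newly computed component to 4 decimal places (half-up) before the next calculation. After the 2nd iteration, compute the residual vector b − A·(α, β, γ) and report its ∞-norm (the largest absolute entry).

6.2713

Iteration 1:
  α = (-3 - (4)·-2.0000 - (4)·1.0000) / (-9) = -0.1111
  β = (1 - (4)·-2.0000 - (-4)·1.0000) / (9) = 1.4444
  γ = (4 - (-3)·-2.0000 - (-4)·-2.0000) / (9) = -1.1111
Iteration 2:
  α = (-3 - (4)·1.4444 - (4)·-1.1111) / (-9) = 0.4815
  β = (1 - (4)·-0.1111 - (-4)·-1.1111) / (9) = -0.3333
  γ = (4 - (-3)·-0.1111 - (-4)·1.4444) / (9) = 1.0494
Residual b − A·x = (-1.5309, 6.2713, -5.3333); ∞-norm = 6.2713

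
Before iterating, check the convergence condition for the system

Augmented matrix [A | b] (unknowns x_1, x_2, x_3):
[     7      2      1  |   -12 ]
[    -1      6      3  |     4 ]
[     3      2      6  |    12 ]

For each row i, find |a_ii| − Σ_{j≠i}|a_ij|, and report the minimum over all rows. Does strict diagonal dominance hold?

1

row 1: |7| − (2+1) = 4
row 2: |6| − (1+3) = 2
row 3: |6| − (3+2) = 1
minimum over rows = 1 → strictly diagonally dominant (convergence guaranteed)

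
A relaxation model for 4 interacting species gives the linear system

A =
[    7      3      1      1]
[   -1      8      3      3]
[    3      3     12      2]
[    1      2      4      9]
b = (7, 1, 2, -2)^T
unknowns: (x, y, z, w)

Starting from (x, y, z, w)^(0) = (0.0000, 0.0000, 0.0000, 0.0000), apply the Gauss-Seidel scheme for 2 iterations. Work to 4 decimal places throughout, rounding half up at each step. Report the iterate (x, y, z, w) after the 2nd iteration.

(0.9600, 0.4212, -0.1246, -0.3671)

Iteration 1:
  x = (7 - (3)·0.0000 - (1)·0.0000 - (1)·0.0000) / (7) = 1.0000
  y = (1 - (-1)·1.0000 - (3)·0.0000 - (3)·0.0000) / (8) = 0.2500
  z = (2 - (3)·1.0000 - (3)·0.2500 - (2)·0.0000) / (12) = -0.1458
  w = (-2 - (1)·1.0000 - (2)·0.2500 - (4)·-0.1458) / (9) = -0.3241
Iteration 2:
  x = (7 - (3)·0.2500 - (1)·-0.1458 - (1)·-0.3241) / (7) = 0.9600
  y = (1 - (-1)·0.9600 - (3)·-0.1458 - (3)·-0.3241) / (8) = 0.4212
  z = (2 - (3)·0.9600 - (3)·0.4212 - (2)·-0.3241) / (12) = -0.1246
  w = (-2 - (1)·0.9600 - (2)·0.4212 - (4)·-0.1246) / (9) = -0.3671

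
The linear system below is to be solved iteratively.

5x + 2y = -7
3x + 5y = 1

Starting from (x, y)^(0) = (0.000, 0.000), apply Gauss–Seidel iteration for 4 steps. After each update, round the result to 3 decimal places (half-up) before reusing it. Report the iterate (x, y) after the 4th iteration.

(-1.940, 1.364)

Iteration 1:
  x = (-7 - (2)·0.000) / (5) = -1.400
  y = (1 - (3)·-1.400) / (5) = 1.040
Iteration 2:
  x = (-7 - (2)·1.040) / (5) = -1.816
  y = (1 - (3)·-1.816) / (5) = 1.290
Iteration 3:
  x = (-7 - (2)·1.290) / (5) = -1.916
  y = (1 - (3)·-1.916) / (5) = 1.350
Iteration 4:
  x = (-7 - (2)·1.350) / (5) = -1.940
  y = (1 - (3)·-1.940) / (5) = 1.364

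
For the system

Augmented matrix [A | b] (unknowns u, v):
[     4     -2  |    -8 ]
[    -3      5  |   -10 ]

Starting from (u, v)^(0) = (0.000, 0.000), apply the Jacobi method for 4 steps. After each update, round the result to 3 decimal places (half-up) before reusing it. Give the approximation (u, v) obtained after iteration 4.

(-3.900, -4.160)

Iteration 1:
  u = (-8 - (-2)·0.000) / (4) = -2.000
  v = (-10 - (-3)·0.000) / (5) = -2.000
Iteration 2:
  u = (-8 - (-2)·-2.000) / (4) = -3.000
  v = (-10 - (-3)·-2.000) / (5) = -3.200
Iteration 3:
  u = (-8 - (-2)·-3.200) / (4) = -3.600
  v = (-10 - (-3)·-3.000) / (5) = -3.800
Iteration 4:
  u = (-8 - (-2)·-3.800) / (4) = -3.900
  v = (-10 - (-3)·-3.600) / (5) = -4.160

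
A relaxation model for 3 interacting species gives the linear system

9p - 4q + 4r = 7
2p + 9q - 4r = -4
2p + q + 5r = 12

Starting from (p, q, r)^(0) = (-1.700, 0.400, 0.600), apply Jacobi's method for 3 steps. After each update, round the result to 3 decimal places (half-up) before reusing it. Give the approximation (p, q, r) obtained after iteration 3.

(0.179, 0.586, 2.440)

Iteration 1:
  p = (7 - (-4)·0.400 - (4)·0.600) / (9) = 0.689
  q = (-4 - (2)·-1.700 - (-4)·0.600) / (9) = 0.200
  r = (12 - (2)·-1.700 - (1)·0.400) / (5) = 3.000
Iteration 2:
  p = (7 - (-4)·0.200 - (4)·3.000) / (9) = -0.467
  q = (-4 - (2)·0.689 - (-4)·3.000) / (9) = 0.736
  r = (12 - (2)·0.689 - (1)·0.200) / (5) = 2.084
Iteration 3:
  p = (7 - (-4)·0.736 - (4)·2.084) / (9) = 0.179
  q = (-4 - (2)·-0.467 - (-4)·2.084) / (9) = 0.586
  r = (12 - (2)·-0.467 - (1)·0.736) / (5) = 2.440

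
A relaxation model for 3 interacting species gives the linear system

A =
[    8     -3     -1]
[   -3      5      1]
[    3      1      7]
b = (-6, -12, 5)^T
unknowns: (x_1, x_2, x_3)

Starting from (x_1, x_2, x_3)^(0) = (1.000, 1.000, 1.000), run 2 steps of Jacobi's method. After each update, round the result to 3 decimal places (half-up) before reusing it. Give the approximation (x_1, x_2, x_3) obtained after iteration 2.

Iteration 1:
  x_1 = (-6 - (-3)·1.000 - (-1)·1.000) / (8) = -0.250
  x_2 = (-12 - (-3)·1.000 - (1)·1.000) / (5) = -2.000
  x_3 = (5 - (3)·1.000 - (1)·1.000) / (7) = 0.143
Iteration 2:
  x_1 = (-6 - (-3)·-2.000 - (-1)·0.143) / (8) = -1.482
  x_2 = (-12 - (-3)·-0.250 - (1)·0.143) / (5) = -2.579
  x_3 = (5 - (3)·-0.250 - (1)·-2.000) / (7) = 1.107

(-1.482, -2.579, 1.107)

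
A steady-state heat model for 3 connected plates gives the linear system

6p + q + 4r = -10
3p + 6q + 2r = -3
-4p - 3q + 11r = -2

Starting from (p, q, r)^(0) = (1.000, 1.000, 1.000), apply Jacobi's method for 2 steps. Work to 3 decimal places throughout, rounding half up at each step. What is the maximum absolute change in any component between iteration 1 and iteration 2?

1.931

Iteration 1:
  p = (-10 - (1)·1.000 - (4)·1.000) / (6) = -2.500
  q = (-3 - (3)·1.000 - (2)·1.000) / (6) = -1.333
  r = (-2 - (-4)·1.000 - (-3)·1.000) / (11) = 0.455
Iteration 2:
  p = (-10 - (1)·-1.333 - (4)·0.455) / (6) = -1.748
  q = (-3 - (3)·-2.500 - (2)·0.455) / (6) = 0.598
  r = (-2 - (-4)·-2.500 - (-3)·-1.333) / (11) = -1.454
Change: (0.752, 1.931, -1.909) → max |·| = 1.931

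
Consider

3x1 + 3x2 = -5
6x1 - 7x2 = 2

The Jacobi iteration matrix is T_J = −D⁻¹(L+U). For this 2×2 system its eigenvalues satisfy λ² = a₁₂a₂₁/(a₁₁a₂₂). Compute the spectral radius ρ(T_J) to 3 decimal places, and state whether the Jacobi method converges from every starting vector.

0.926

a₁₂a₂₁/(a₁₁a₂₂) = (3)·(6) / ((3)·(-7)) = -0.857143
ρ = √|-0.857143| = √0.857143 = 0.926
ρ < 1, so Jacobi converges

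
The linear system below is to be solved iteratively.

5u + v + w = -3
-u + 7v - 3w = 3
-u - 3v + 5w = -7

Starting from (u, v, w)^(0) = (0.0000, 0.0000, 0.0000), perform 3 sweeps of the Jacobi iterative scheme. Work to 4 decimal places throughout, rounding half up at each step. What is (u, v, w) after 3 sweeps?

Iteration 1:
  u = (-3 - (1)·0.0000 - (1)·0.0000) / (5) = -0.6000
  v = (3 - (-1)·0.0000 - (-3)·0.0000) / (7) = 0.4286
  w = (-7 - (-1)·0.0000 - (-3)·0.0000) / (5) = -1.4000
Iteration 2:
  u = (-3 - (1)·0.4286 - (1)·-1.4000) / (5) = -0.4057
  v = (3 - (-1)·-0.6000 - (-3)·-1.4000) / (7) = -0.2571
  w = (-7 - (-1)·-0.6000 - (-3)·0.4286) / (5) = -1.2628
Iteration 3:
  u = (-3 - (1)·-0.2571 - (1)·-1.2628) / (5) = -0.2960
  v = (3 - (-1)·-0.4057 - (-3)·-1.2628) / (7) = -0.1706
  w = (-7 - (-1)·-0.4057 - (-3)·-0.2571) / (5) = -1.6354

(-0.2960, -0.1706, -1.6354)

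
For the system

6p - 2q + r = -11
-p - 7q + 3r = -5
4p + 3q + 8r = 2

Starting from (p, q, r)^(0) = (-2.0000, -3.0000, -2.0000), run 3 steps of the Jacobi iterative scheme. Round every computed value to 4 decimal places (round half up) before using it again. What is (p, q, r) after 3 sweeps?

(-1.3780, 1.6458, 0.5573)

Iteration 1:
  p = (-11 - (-2)·-3.0000 - (1)·-2.0000) / (6) = -2.5000
  q = (-5 - (-1)·-2.0000 - (3)·-2.0000) / (-7) = 0.1429
  r = (2 - (4)·-2.0000 - (3)·-3.0000) / (8) = 2.3750
Iteration 2:
  p = (-11 - (-2)·0.1429 - (1)·2.3750) / (6) = -2.1815
  q = (-5 - (-1)·-2.5000 - (3)·2.3750) / (-7) = 2.0893
  r = (2 - (4)·-2.5000 - (3)·0.1429) / (8) = 1.4464
Iteration 3:
  p = (-11 - (-2)·2.0893 - (1)·1.4464) / (6) = -1.3780
  q = (-5 - (-1)·-2.1815 - (3)·1.4464) / (-7) = 1.6458
  r = (2 - (4)·-2.1815 - (3)·2.0893) / (8) = 0.5573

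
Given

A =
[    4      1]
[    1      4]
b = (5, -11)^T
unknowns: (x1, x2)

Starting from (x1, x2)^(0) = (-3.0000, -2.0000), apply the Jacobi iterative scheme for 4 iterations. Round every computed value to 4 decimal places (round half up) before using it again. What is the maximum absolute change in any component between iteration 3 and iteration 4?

Iteration 1:
  x1 = (5 - (1)·-2.0000) / (4) = 1.7500
  x2 = (-11 - (1)·-3.0000) / (4) = -2.0000
Iteration 2:
  x1 = (5 - (1)·-2.0000) / (4) = 1.7500
  x2 = (-11 - (1)·1.7500) / (4) = -3.1875
Iteration 3:
  x1 = (5 - (1)·-3.1875) / (4) = 2.0469
  x2 = (-11 - (1)·1.7500) / (4) = -3.1875
Iteration 4:
  x1 = (5 - (1)·-3.1875) / (4) = 2.0469
  x2 = (-11 - (1)·2.0469) / (4) = -3.2617
Change: (0.0000, -0.0742) → max |·| = 0.0742

0.0742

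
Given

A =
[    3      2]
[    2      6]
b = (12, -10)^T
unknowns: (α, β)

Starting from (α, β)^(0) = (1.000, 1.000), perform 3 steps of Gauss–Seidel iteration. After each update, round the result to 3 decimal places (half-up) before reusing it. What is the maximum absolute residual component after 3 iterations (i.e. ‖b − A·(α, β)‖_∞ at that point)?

0.375

Iteration 1:
  α = (12 - (2)·1.000) / (3) = 3.333
  β = (-10 - (2)·3.333) / (6) = -2.778
Iteration 2:
  α = (12 - (2)·-2.778) / (3) = 5.852
  β = (-10 - (2)·5.852) / (6) = -3.617
Iteration 3:
  α = (12 - (2)·-3.617) / (3) = 6.411
  β = (-10 - (2)·6.411) / (6) = -3.804
Residual b − A·x = (0.375, 0.002); ∞-norm = 0.375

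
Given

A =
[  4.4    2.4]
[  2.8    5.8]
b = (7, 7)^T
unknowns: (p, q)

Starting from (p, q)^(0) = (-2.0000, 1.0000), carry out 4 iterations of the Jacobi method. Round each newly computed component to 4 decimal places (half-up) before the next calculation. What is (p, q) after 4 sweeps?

(1.0395, 0.6238)

Iteration 1:
  p = (7 - (2.4)·1.0000) / (4.4) = 1.0455
  q = (7 - (2.8)·-2.0000) / (5.8) = 2.1724
Iteration 2:
  p = (7 - (2.4)·2.1724) / (4.4) = 0.4060
  q = (7 - (2.8)·1.0455) / (5.8) = 0.7022
Iteration 3:
  p = (7 - (2.4)·0.7022) / (4.4) = 1.2079
  q = (7 - (2.8)·0.4060) / (5.8) = 1.0109
Iteration 4:
  p = (7 - (2.4)·1.0109) / (4.4) = 1.0395
  q = (7 - (2.8)·1.2079) / (5.8) = 0.6238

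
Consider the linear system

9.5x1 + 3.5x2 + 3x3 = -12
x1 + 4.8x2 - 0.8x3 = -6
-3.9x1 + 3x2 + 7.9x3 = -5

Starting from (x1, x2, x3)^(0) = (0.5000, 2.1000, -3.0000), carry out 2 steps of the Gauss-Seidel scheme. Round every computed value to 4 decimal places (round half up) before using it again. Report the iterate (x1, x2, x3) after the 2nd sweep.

Iteration 1:
  x1 = (-12 - (3.5)·2.1000 - (3)·-3.0000) / (9.5) = -1.0895
  x2 = (-6 - (1)·-1.0895 - (-0.8)·-3.0000) / (4.8) = -1.5230
  x3 = (-5 - (-3.9)·-1.0895 - (3)·-1.5230) / (7.9) = -0.5924
Iteration 2:
  x1 = (-12 - (3.5)·-1.5230 - (3)·-0.5924) / (9.5) = -0.5150
  x2 = (-6 - (1)·-0.5150 - (-0.8)·-0.5924) / (4.8) = -1.2414
  x3 = (-5 - (-3.9)·-0.5150 - (3)·-1.2414) / (7.9) = -0.4157

(-0.5150, -1.2414, -0.4157)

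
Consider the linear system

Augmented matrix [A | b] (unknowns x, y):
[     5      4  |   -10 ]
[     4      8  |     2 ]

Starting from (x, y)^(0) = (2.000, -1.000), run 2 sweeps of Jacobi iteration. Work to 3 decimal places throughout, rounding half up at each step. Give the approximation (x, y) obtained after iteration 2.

Iteration 1:
  x = (-10 - (4)·-1.000) / (5) = -1.200
  y = (2 - (4)·2.000) / (8) = -0.750
Iteration 2:
  x = (-10 - (4)·-0.750) / (5) = -1.400
  y = (2 - (4)·-1.200) / (8) = 0.850

(-1.400, 0.850)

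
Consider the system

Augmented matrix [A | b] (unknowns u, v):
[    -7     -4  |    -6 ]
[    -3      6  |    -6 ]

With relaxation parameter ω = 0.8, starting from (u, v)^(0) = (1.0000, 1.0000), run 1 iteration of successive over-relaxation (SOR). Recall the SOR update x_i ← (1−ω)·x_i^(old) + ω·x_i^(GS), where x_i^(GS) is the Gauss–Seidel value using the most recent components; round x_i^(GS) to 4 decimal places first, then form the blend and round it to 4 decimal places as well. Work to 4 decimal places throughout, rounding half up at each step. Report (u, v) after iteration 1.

Iteration 1:
  u: GS value = (-6 - (-4)·1.0000) / (-7) = 0.2857;  u ← (1−ω)·1.0000 + ω·0.2857 = 0.4286
  v: GS value = (-6 - (-3)·0.4286) / (6) = -0.7857;  v ← (1−ω)·1.0000 + ω·-0.7857 = -0.4286

(0.4286, -0.4286)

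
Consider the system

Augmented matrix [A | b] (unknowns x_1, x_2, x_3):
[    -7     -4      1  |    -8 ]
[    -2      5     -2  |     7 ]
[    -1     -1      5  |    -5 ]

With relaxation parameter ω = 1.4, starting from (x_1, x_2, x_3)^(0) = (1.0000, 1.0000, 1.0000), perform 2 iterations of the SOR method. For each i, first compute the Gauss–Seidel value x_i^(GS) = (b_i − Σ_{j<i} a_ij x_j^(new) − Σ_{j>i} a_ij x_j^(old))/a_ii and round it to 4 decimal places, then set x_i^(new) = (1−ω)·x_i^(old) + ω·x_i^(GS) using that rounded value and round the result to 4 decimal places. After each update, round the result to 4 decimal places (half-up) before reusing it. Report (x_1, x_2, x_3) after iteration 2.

Iteration 1:
  x_1: GS value = (-8 - (-4)·1.0000 - (1)·1.0000) / (-7) = 0.7143;  x_1 ← (1−ω)·1.0000 + ω·0.7143 = 0.6000
  x_2: GS value = (7 - (-2)·0.6000 - (-2)·1.0000) / (5) = 2.0400;  x_2 ← (1−ω)·1.0000 + ω·2.0400 = 2.4560
  x_3: GS value = (-5 - (-1)·0.6000 - (-1)·2.4560) / (5) = -0.3888;  x_3 ← (1−ω)·1.0000 + ω·-0.3888 = -0.9443
Iteration 2:
  x_1: GS value = (-8 - (-4)·2.4560 - (1)·-0.9443) / (-7) = -0.3955;  x_1 ← (1−ω)·0.6000 + ω·-0.3955 = -0.7937
  x_2: GS value = (7 - (-2)·-0.7937 - (-2)·-0.9443) / (5) = 0.7048;  x_2 ← (1−ω)·2.4560 + ω·0.7048 = 0.0043
  x_3: GS value = (-5 - (-1)·-0.7937 - (-1)·0.0043) / (5) = -1.1579;  x_3 ← (1−ω)·-0.9443 + ω·-1.1579 = -1.2433

(-0.7937, 0.0043, -1.2433)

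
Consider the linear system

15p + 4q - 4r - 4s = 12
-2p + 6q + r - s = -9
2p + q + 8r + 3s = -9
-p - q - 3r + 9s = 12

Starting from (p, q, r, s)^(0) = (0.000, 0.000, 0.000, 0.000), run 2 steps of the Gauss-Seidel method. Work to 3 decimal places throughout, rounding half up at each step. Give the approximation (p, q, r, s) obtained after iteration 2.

(1.055, -0.804, -1.624, 0.820)

Iteration 1:
  p = (12 - (4)·0.000 - (-4)·0.000 - (-4)·0.000) / (15) = 0.800
  q = (-9 - (-2)·0.800 - (1)·0.000 - (-1)·0.000) / (6) = -1.233
  r = (-9 - (2)·0.800 - (1)·-1.233 - (3)·0.000) / (8) = -1.171
  s = (12 - (-1)·0.800 - (-1)·-1.233 - (-3)·-1.171) / (9) = 0.895
Iteration 2:
  p = (12 - (4)·-1.233 - (-4)·-1.171 - (-4)·0.895) / (15) = 1.055
  q = (-9 - (-2)·1.055 - (1)·-1.171 - (-1)·0.895) / (6) = -0.804
  r = (-9 - (2)·1.055 - (1)·-0.804 - (3)·0.895) / (8) = -1.624
  s = (12 - (-1)·1.055 - (-1)·-0.804 - (-3)·-1.624) / (9) = 0.820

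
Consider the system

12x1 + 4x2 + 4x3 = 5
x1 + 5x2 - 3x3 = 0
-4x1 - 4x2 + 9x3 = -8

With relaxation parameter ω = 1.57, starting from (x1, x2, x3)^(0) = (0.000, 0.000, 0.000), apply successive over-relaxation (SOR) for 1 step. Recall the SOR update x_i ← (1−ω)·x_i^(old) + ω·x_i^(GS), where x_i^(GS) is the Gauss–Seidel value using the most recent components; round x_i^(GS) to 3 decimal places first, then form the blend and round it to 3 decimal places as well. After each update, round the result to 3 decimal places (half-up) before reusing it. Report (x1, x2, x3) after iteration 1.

Iteration 1:
  x1: GS value = (5 - (4)·0.000 - (4)·0.000) / (12) = 0.417;  x1 ← (1−ω)·0.000 + ω·0.417 = 0.655
  x2: GS value = (0 - (1)·0.655 - (-3)·0.000) / (5) = -0.131;  x2 ← (1−ω)·0.000 + ω·-0.131 = -0.206
  x3: GS value = (-8 - (-4)·0.655 - (-4)·-0.206) / (9) = -0.689;  x3 ← (1−ω)·0.000 + ω·-0.689 = -1.082

(0.655, -0.206, -1.082)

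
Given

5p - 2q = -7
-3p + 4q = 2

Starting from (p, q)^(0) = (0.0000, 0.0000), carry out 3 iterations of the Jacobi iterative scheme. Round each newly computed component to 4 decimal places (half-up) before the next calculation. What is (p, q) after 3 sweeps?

(-1.6200, -0.4000)

Iteration 1:
  p = (-7 - (-2)·0.0000) / (5) = -1.4000
  q = (2 - (-3)·0.0000) / (4) = 0.5000
Iteration 2:
  p = (-7 - (-2)·0.5000) / (5) = -1.2000
  q = (2 - (-3)·-1.4000) / (4) = -0.5500
Iteration 3:
  p = (-7 - (-2)·-0.5500) / (5) = -1.6200
  q = (2 - (-3)·-1.2000) / (4) = -0.4000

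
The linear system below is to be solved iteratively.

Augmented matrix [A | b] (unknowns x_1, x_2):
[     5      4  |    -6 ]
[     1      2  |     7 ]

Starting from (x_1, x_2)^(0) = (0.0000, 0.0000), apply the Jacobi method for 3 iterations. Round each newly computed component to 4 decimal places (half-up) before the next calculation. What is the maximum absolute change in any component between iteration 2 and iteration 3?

Iteration 1:
  x_1 = (-6 - (4)·0.0000) / (5) = -1.2000
  x_2 = (7 - (1)·0.0000) / (2) = 3.5000
Iteration 2:
  x_1 = (-6 - (4)·3.5000) / (5) = -4.0000
  x_2 = (7 - (1)·-1.2000) / (2) = 4.1000
Iteration 3:
  x_1 = (-6 - (4)·4.1000) / (5) = -4.4800
  x_2 = (7 - (1)·-4.0000) / (2) = 5.5000
Change: (-0.4800, 1.4000) → max |·| = 1.4000

1.4000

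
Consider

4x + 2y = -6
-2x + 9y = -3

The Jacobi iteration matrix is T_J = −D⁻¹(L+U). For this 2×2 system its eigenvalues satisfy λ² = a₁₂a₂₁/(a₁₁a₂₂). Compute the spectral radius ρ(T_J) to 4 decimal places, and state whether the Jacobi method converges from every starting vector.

a₁₂a₂₁/(a₁₁a₂₂) = (2)·(-2) / ((4)·(9)) = -0.111111
ρ = √|-0.111111| = √0.111111 = 0.3333
ρ < 1, so Jacobi converges

0.3333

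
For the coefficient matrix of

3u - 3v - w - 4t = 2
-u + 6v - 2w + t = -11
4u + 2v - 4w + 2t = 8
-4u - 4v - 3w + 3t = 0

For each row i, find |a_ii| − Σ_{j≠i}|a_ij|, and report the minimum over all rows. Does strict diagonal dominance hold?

-8

row 1: |3| − (3+1+4) = -5
row 2: |6| − (1+2+1) = 2
row 3: |-4| − (4+2+2) = -4
row 4: |3| − (4+4+3) = -8
minimum over rows = -8 → not strictly diagonally dominant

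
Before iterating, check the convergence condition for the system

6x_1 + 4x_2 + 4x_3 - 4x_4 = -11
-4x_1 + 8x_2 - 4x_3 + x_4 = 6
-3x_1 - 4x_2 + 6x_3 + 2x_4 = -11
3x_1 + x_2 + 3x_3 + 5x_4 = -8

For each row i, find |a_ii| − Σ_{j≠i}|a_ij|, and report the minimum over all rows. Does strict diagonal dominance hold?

row 1: |6| − (4+4+4) = -6
row 2: |8| − (4+4+1) = -1
row 3: |6| − (3+4+2) = -3
row 4: |5| − (3+1+3) = -2
minimum over rows = -6 → not strictly diagonally dominant

-6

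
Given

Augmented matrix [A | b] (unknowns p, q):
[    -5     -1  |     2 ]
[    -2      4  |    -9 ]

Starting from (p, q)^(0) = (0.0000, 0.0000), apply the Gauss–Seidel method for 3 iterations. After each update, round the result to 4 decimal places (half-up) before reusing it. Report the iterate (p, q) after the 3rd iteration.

Iteration 1:
  p = (2 - (-1)·0.0000) / (-5) = -0.4000
  q = (-9 - (-2)·-0.4000) / (4) = -2.4500
Iteration 2:
  p = (2 - (-1)·-2.4500) / (-5) = 0.0900
  q = (-9 - (-2)·0.0900) / (4) = -2.2050
Iteration 3:
  p = (2 - (-1)·-2.2050) / (-5) = 0.0410
  q = (-9 - (-2)·0.0410) / (4) = -2.2295

(0.0410, -2.2295)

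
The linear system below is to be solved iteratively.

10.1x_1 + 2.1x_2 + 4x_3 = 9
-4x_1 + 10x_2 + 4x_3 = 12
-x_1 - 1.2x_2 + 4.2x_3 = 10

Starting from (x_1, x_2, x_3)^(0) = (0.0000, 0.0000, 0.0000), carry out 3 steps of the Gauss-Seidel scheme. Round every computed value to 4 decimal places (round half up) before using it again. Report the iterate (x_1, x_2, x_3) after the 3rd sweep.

Iteration 1:
  x_1 = (9 - (2.1)·0.0000 - (4)·0.0000) / (10.1) = 0.8911
  x_2 = (12 - (-4)·0.8911 - (4)·0.0000) / (10) = 1.5564
  x_3 = (10 - (-1)·0.8911 - (-1.2)·1.5564) / (4.2) = 3.0378
Iteration 2:
  x_1 = (9 - (2.1)·1.5564 - (4)·3.0378) / (10.1) = -0.6356
  x_2 = (12 - (-4)·-0.6356 - (4)·3.0378) / (10) = -0.2694
  x_3 = (10 - (-1)·-0.6356 - (-1.2)·-0.2694) / (4.2) = 2.1526
Iteration 3:
  x_1 = (9 - (2.1)·-0.2694 - (4)·2.1526) / (10.1) = 0.0946
  x_2 = (12 - (-4)·0.0946 - (4)·2.1526) / (10) = 0.3768
  x_3 = (10 - (-1)·0.0946 - (-1.2)·0.3768) / (4.2) = 2.5111

(0.0946, 0.3768, 2.5111)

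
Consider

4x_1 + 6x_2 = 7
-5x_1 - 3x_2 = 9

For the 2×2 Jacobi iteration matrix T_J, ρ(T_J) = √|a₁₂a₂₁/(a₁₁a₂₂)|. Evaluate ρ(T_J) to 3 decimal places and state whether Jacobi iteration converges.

1.581

a₁₂a₂₁/(a₁₁a₂₂) = (6)·(-5) / ((4)·(-3)) = 2.500000
ρ = √|2.500000| = √2.500000 = 1.581
ρ > 1, so Jacobi diverges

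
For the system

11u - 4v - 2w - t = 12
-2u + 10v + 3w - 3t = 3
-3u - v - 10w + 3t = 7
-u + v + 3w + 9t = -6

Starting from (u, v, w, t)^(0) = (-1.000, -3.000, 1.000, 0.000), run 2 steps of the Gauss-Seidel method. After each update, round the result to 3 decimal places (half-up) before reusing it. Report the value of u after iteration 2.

Iteration 1:
  u = (12 - (-4)·-3.000 - (-2)·1.000 - (-1)·0.000) / (11) = 0.182
  v = (3 - (-2)·0.182 - (3)·1.000 - (-3)·0.000) / (10) = 0.036
  w = (7 - (-3)·0.182 - (-1)·0.036 - (3)·0.000) / (-10) = -0.758
  t = (-6 - (-1)·0.182 - (1)·0.036 - (3)·-0.758) / (9) = -0.398
Iteration 2:
  u = (12 - (-4)·0.036 - (-2)·-0.758 - (-1)·-0.398) / (11) = 0.930
  v = (3 - (-2)·0.930 - (3)·-0.758 - (-3)·-0.398) / (10) = 0.594
  w = (7 - (-3)·0.930 - (-1)·0.594 - (3)·-0.398) / (-10) = -1.158
  t = (-6 - (-1)·0.930 - (1)·0.594 - (3)·-1.158) / (9) = -0.243

0.930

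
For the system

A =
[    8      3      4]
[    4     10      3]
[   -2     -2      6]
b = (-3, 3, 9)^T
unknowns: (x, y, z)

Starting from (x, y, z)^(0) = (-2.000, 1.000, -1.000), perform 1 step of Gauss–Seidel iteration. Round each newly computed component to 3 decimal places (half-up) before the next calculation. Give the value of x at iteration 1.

-0.250

Iteration 1:
  x = (-3 - (3)·1.000 - (4)·-1.000) / (8) = -0.250
  y = (3 - (4)·-0.250 - (3)·-1.000) / (10) = 0.700
  z = (9 - (-2)·-0.250 - (-2)·0.700) / (6) = 1.650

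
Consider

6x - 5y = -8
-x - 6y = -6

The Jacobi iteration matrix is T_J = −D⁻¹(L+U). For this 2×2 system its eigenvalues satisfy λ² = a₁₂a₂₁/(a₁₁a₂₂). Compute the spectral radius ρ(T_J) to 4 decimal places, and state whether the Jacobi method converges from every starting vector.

a₁₂a₂₁/(a₁₁a₂₂) = (-5)·(-1) / ((6)·(-6)) = -0.138889
ρ = √|-0.138889| = √0.138889 = 0.3727
ρ < 1, so Jacobi converges

0.3727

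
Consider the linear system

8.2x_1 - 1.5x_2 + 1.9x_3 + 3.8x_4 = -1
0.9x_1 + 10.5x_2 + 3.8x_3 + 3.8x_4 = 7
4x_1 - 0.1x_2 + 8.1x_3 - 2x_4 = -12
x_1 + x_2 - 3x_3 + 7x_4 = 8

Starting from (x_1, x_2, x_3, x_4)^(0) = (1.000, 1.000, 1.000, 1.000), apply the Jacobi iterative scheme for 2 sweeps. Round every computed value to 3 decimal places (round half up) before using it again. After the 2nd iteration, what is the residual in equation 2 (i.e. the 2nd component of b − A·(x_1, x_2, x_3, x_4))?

-0.624

Iteration 1:
  x_1 = (-1 - (-1.5)·1.000 - (1.9)·1.000 - (3.8)·1.000) / (8.2) = -0.634
  x_2 = (7 - (0.9)·1.000 - (3.8)·1.000 - (3.8)·1.000) / (10.5) = -0.143
  x_3 = (-12 - (4)·1.000 - (-0.1)·1.000 - (-2)·1.000) / (8.1) = -1.716
  x_4 = (8 - (1)·1.000 - (1)·1.000 - (-3)·1.000) / (7) = 1.286
Iteration 2:
  x_1 = (-1 - (-1.5)·-0.143 - (1.9)·-1.716 - (3.8)·1.286) / (8.2) = -0.346
  x_2 = (7 - (0.9)·-0.634 - (3.8)·-1.716 - (3.8)·1.286) / (10.5) = 0.877
  x_3 = (-12 - (4)·-0.634 - (-0.1)·-0.143 - (-2)·1.286) / (8.1) = -0.853
  x_4 = (8 - (1)·-0.634 - (1)·-0.143 - (-3)·-1.716) / (7) = 0.518
Residual b − A·x = (2.805, -0.624, -2.583, 1.284)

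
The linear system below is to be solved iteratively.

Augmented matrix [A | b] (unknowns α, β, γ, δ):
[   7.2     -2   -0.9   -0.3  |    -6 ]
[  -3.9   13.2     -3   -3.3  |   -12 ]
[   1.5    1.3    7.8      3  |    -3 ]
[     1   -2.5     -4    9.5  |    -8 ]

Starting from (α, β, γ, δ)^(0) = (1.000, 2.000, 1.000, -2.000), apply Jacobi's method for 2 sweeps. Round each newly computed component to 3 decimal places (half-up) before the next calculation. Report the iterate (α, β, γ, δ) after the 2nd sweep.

(-1.097, -1.011, -0.192, -1.110)

Iteration 1:
  α = (-6 - (-2)·2.000 - (-0.9)·1.000 - (-0.3)·-2.000) / (7.2) = -0.236
  β = (-12 - (-3.9)·1.000 - (-3)·1.000 - (-3.3)·-2.000) / (13.2) = -0.886
  γ = (-3 - (1.5)·1.000 - (1.3)·2.000 - (3)·-2.000) / (7.8) = -0.141
  δ = (-8 - (1)·1.000 - (-2.5)·2.000 - (-4)·1.000) / (9.5) = 0.000
Iteration 2:
  α = (-6 - (-2)·-0.886 - (-0.9)·-0.141 - (-0.3)·0.000) / (7.2) = -1.097
  β = (-12 - (-3.9)·-0.236 - (-3)·-0.141 - (-3.3)·0.000) / (13.2) = -1.011
  γ = (-3 - (1.5)·-0.236 - (1.3)·-0.886 - (3)·0.000) / (7.8) = -0.192
  δ = (-8 - (1)·-0.236 - (-2.5)·-0.886 - (-4)·-0.141) / (9.5) = -1.110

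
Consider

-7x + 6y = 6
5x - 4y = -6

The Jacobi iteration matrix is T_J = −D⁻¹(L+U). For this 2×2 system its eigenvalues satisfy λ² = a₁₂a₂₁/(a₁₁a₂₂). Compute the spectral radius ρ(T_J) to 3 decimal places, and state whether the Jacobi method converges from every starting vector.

1.035

a₁₂a₂₁/(a₁₁a₂₂) = (6)·(5) / ((-7)·(-4)) = 1.071429
ρ = √|1.071429| = √1.071429 = 1.035
ρ > 1, so Jacobi diverges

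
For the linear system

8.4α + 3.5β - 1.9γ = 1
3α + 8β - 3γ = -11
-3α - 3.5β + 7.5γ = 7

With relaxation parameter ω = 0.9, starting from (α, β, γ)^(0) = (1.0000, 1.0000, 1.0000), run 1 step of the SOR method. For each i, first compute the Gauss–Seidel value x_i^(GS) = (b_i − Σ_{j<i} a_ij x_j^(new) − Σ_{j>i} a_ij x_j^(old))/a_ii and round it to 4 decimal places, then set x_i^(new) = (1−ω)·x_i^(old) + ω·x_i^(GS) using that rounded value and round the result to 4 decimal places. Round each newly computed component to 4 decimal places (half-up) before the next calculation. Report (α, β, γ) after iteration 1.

Iteration 1:
  α: GS value = (1 - (3.5)·1.0000 - (-1.9)·1.0000) / (8.4) = -0.0714;  α ← (1−ω)·1.0000 + ω·-0.0714 = 0.0357
  β: GS value = (-11 - (3)·0.0357 - (-3)·1.0000) / (8) = -1.0134;  β ← (1−ω)·1.0000 + ω·-1.0134 = -0.8121
  γ: GS value = (7 - (-3)·0.0357 - (-3.5)·-0.8121) / (7.5) = 0.5686;  γ ← (1−ω)·1.0000 + ω·0.5686 = 0.6117

(0.0357, -0.8121, 0.6117)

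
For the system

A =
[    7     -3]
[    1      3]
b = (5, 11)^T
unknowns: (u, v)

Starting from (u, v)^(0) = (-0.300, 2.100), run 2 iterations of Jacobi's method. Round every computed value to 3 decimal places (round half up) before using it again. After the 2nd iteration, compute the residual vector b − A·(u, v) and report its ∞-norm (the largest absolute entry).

Iteration 1:
  u = (5 - (-3)·2.100) / (7) = 1.614
  v = (11 - (1)·-0.300) / (3) = 3.767
Iteration 2:
  u = (5 - (-3)·3.767) / (7) = 2.329
  v = (11 - (1)·1.614) / (3) = 3.129
Residual b − A·x = (-1.916, -0.716); ∞-norm = 1.916

1.916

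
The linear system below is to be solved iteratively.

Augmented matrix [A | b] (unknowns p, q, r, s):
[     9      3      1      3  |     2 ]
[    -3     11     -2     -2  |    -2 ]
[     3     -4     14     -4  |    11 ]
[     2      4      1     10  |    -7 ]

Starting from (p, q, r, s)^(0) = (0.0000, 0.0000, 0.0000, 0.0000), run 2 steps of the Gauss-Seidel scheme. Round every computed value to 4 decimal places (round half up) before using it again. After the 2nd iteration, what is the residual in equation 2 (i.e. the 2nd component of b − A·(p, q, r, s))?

-0.5784

Iteration 1:
  p = (2 - (3)·0.0000 - (1)·0.0000 - (3)·0.0000) / (9) = 0.2222
  q = (-2 - (-3)·0.2222 - (-2)·0.0000 - (-2)·0.0000) / (11) = -0.1212
  r = (11 - (3)·0.2222 - (-4)·-0.1212 - (-4)·0.0000) / (14) = 0.7035
  s = (-7 - (2)·0.2222 - (4)·-0.1212 - (1)·0.7035) / (10) = -0.7663
Iteration 2:
  p = (2 - (3)·-0.1212 - (1)·0.7035 - (3)·-0.7663) / (9) = 0.4399
  q = (-2 - (-3)·0.4399 - (-2)·0.7035 - (-2)·-0.7663) / (11) = -0.0733
  r = (11 - (3)·0.4399 - (-4)·-0.0733 - (-4)·-0.7663) / (14) = 0.4516
  s = (-7 - (2)·0.4399 - (4)·-0.0733 - (1)·0.4516) / (10) = -0.8038
Residual b − A·x = (0.2206, -0.5784, -0.1505, -0.0002)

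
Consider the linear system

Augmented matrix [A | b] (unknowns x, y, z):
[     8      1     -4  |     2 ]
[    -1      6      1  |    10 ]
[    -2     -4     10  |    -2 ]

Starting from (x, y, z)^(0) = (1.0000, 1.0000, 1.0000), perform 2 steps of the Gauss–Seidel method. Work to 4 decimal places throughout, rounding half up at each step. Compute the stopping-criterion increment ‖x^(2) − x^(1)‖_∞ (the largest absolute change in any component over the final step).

Iteration 1:
  x = (2 - (1)·1.0000 - (-4)·1.0000) / (8) = 0.6250
  y = (10 - (-1)·0.6250 - (1)·1.0000) / (6) = 1.6042
  z = (-2 - (-2)·0.6250 - (-4)·1.6042) / (10) = 0.5667
Iteration 2:
  x = (2 - (1)·1.6042 - (-4)·0.5667) / (8) = 0.3328
  y = (10 - (-1)·0.3328 - (1)·0.5667) / (6) = 1.6277
  z = (-2 - (-2)·0.3328 - (-4)·1.6277) / (10) = 0.5176
Change: (-0.2922, 0.0235, -0.0491) → max |·| = 0.2922

0.2922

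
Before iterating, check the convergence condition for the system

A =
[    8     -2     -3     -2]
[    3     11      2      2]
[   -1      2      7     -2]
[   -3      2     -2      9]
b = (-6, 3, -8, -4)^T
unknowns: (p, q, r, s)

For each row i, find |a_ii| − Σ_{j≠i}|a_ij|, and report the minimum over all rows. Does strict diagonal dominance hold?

1

row 1: |8| − (2+3+2) = 1
row 2: |11| − (3+2+2) = 4
row 3: |7| − (1+2+2) = 2
row 4: |9| − (3+2+2) = 2
minimum over rows = 1 → strictly diagonally dominant (convergence guaranteed)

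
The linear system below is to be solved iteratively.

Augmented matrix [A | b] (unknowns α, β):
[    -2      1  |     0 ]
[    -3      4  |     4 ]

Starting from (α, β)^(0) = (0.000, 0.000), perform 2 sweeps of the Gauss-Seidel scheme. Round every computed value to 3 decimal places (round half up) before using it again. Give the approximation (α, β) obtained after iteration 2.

(0.500, 1.375)

Iteration 1:
  α = (0 - (1)·0.000) / (-2) = 0.000
  β = (4 - (-3)·0.000) / (4) = 1.000
Iteration 2:
  α = (0 - (1)·1.000) / (-2) = 0.500
  β = (4 - (-3)·0.500) / (4) = 1.375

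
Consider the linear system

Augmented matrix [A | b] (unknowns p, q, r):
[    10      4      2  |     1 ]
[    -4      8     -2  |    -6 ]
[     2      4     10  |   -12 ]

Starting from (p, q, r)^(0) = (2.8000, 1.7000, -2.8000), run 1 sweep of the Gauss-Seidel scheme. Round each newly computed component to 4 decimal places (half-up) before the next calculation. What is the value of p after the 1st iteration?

Iteration 1:
  p = (1 - (4)·1.7000 - (2)·-2.8000) / (10) = -0.0200
  q = (-6 - (-4)·-0.0200 - (-2)·-2.8000) / (8) = -1.4600
  r = (-12 - (2)·-0.0200 - (4)·-1.4600) / (10) = -0.6120

-0.0200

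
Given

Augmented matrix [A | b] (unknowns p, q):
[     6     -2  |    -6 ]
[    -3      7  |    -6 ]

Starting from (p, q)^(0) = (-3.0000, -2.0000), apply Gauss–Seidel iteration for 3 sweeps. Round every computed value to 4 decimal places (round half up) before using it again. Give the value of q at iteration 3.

-1.5015

Iteration 1:
  p = (-6 - (-2)·-2.0000) / (6) = -1.6667
  q = (-6 - (-3)·-1.6667) / (7) = -1.5714
Iteration 2:
  p = (-6 - (-2)·-1.5714) / (6) = -1.5238
  q = (-6 - (-3)·-1.5238) / (7) = -1.5102
Iteration 3:
  p = (-6 - (-2)·-1.5102) / (6) = -1.5034
  q = (-6 - (-3)·-1.5034) / (7) = -1.5015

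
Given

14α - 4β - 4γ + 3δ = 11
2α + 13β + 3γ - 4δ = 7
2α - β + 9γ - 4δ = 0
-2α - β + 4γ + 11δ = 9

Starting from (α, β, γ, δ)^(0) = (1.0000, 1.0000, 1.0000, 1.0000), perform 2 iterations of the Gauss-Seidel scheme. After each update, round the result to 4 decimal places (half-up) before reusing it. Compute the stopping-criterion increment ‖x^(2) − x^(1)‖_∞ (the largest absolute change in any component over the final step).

Iteration 1:
  α = (11 - (-4)·1.0000 - (-4)·1.0000 - (3)·1.0000) / (14) = 1.1429
  β = (7 - (2)·1.1429 - (3)·1.0000 - (-4)·1.0000) / (13) = 0.4396
  γ = (0 - (2)·1.1429 - (-1)·0.4396 - (-4)·1.0000) / (9) = 0.2393
  δ = (9 - (-2)·1.1429 - (-1)·0.4396 - (4)·0.2393) / (11) = 0.9789
Iteration 2:
  α = (11 - (-4)·0.4396 - (-4)·0.2393 - (3)·0.9789) / (14) = 0.7699
  β = (7 - (2)·0.7699 - (3)·0.2393 - (-4)·0.9789) / (13) = 0.6660
  γ = (0 - (2)·0.7699 - (-1)·0.6660 - (-4)·0.9789) / (9) = 0.3380
  δ = (9 - (-2)·0.7699 - (-1)·0.6660 - (4)·0.3380) / (11) = 0.8958
Change: (-0.3730, 0.2264, 0.0987, -0.0831) → max |·| = 0.3730

0.3730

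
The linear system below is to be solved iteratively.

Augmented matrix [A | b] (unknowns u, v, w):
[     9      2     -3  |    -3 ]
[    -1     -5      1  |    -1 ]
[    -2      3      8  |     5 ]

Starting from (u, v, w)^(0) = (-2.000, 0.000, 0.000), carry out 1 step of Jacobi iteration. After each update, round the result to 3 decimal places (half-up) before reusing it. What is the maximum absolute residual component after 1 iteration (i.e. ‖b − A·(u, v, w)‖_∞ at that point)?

Iteration 1:
  u = (-3 - (2)·0.000 - (-3)·0.000) / (9) = -0.333
  v = (-1 - (-1)·-2.000 - (1)·0.000) / (-5) = 0.600
  w = (5 - (-2)·-2.000 - (3)·0.000) / (8) = 0.125
Residual b − A·x = (-0.828, 1.542, 1.534); ∞-norm = 1.542

1.542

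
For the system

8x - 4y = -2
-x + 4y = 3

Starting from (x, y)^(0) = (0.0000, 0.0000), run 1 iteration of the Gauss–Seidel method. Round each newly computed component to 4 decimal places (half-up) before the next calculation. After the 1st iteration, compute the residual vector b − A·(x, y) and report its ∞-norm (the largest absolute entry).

Iteration 1:
  x = (-2 - (-4)·0.0000) / (8) = -0.2500
  y = (3 - (-1)·-0.2500) / (4) = 0.6875
Residual b − A·x = (2.7500, 0.0000); ∞-norm = 2.7500

2.7500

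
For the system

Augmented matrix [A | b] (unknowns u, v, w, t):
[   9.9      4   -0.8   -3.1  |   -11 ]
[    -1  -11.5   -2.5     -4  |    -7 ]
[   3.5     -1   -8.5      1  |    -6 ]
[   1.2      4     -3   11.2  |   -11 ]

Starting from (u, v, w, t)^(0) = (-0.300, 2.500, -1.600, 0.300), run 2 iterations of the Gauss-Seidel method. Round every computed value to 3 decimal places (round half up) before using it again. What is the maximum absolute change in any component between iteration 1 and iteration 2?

Iteration 1:
  u = (-11 - (4)·2.500 - (-0.8)·-1.600 - (-3.1)·0.300) / (9.9) = -2.157
  v = (-7 - (-1)·-2.157 - (-2.5)·-1.600 - (-4)·0.300) / (-11.5) = 1.040
  w = (-6 - (3.5)·-2.157 - (-1)·1.040 - (1)·0.300) / (-8.5) = -0.269
  t = (-11 - (1.2)·-2.157 - (4)·1.040 - (-3)·-0.269) / (11.2) = -1.195
Iteration 2:
  u = (-11 - (4)·1.040 - (-0.8)·-0.269 - (-3.1)·-1.195) / (9.9) = -1.927
  v = (-7 - (-1)·-1.927 - (-2.5)·-0.269 - (-4)·-1.195) / (-11.5) = 1.250
  w = (-6 - (3.5)·-1.927 - (-1)·1.250 - (1)·-1.195) / (-8.5) = -0.375
  t = (-11 - (1.2)·-1.927 - (4)·1.250 - (-3)·-0.375) / (11.2) = -1.323
Change: (0.230, 0.210, -0.106, -0.128) → max |·| = 0.230

0.230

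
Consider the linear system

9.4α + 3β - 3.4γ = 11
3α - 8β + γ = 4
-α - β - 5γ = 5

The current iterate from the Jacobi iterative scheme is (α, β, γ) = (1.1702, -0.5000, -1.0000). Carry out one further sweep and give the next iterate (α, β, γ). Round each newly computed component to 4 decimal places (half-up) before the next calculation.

(0.9681, -0.1862, -1.1340)

One sweep:
  α = (11 - (3)·-0.5000 - (-3.4)·-1.0000) / (9.4) = 0.9681
  β = (4 - (3)·1.1702 - (1)·-1.0000) / (-8) = -0.1862
  γ = (5 - (-1)·1.1702 - (-1)·-0.5000) / (-5) = -1.1340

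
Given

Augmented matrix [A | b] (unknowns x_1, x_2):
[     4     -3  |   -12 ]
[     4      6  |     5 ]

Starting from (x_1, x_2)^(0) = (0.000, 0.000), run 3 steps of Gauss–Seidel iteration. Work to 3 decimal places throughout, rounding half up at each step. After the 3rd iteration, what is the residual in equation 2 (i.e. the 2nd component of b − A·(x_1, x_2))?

-0.002

Iteration 1:
  x_1 = (-12 - (-3)·0.000) / (4) = -3.000
  x_2 = (5 - (4)·-3.000) / (6) = 2.833
Iteration 2:
  x_1 = (-12 - (-3)·2.833) / (4) = -0.875
  x_2 = (5 - (4)·-0.875) / (6) = 1.417
Iteration 3:
  x_1 = (-12 - (-3)·1.417) / (4) = -1.937
  x_2 = (5 - (4)·-1.937) / (6) = 2.125
Residual b − A·x = (2.123, -0.002)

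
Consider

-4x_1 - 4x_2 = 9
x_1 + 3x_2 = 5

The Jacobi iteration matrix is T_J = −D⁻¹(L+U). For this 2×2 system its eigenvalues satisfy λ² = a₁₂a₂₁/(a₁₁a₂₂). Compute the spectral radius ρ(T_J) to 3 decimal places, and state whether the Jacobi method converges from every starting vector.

a₁₂a₂₁/(a₁₁a₂₂) = (-4)·(1) / ((-4)·(3)) = 0.333333
ρ = √|0.333333| = √0.333333 = 0.577
ρ < 1, so Jacobi converges

0.577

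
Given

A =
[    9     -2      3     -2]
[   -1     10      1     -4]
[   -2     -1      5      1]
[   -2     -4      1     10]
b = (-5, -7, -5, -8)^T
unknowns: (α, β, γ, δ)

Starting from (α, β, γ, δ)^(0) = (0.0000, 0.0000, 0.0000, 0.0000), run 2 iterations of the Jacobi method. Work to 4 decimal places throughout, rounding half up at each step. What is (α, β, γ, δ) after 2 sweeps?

(-0.5556, -0.9756, -1.2022, -1.0911)

Iteration 1:
  α = (-5 - (-2)·0.0000 - (3)·0.0000 - (-2)·0.0000) / (9) = -0.5556
  β = (-7 - (-1)·0.0000 - (1)·0.0000 - (-4)·0.0000) / (10) = -0.7000
  γ = (-5 - (-2)·0.0000 - (-1)·0.0000 - (1)·0.0000) / (5) = -1.0000
  δ = (-8 - (-2)·0.0000 - (-4)·0.0000 - (1)·0.0000) / (10) = -0.8000
Iteration 2:
  α = (-5 - (-2)·-0.7000 - (3)·-1.0000 - (-2)·-0.8000) / (9) = -0.5556
  β = (-7 - (-1)·-0.5556 - (1)·-1.0000 - (-4)·-0.8000) / (10) = -0.9756
  γ = (-5 - (-2)·-0.5556 - (-1)·-0.7000 - (1)·-0.8000) / (5) = -1.2022
  δ = (-8 - (-2)·-0.5556 - (-4)·-0.7000 - (1)·-1.0000) / (10) = -1.0911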